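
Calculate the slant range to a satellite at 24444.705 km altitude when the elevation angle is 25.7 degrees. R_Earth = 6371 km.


h = 24444.705 km, el = 25.7 deg
d = -R_E*sin(el) + sqrt((R_E*sin(el))^2 + 2*R_E*h + h^2)
d = -6371.0000*sin(0.4485496) + sqrt((6371.0000*0.4336591)^2 + 2*6371.0000*24444.705 + 24444.705^2)
d = 27513.4082 km

27513.4082 km


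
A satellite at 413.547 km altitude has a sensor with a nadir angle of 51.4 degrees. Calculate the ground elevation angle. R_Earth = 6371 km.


r = R_E + alt = 6784.5470 km
Law of sines in the satellite / Earth-center / ground-point triangle:
  sin(nadir)/R_E = sin(90 + el)/r  =>  cos(el) = (r/R_E)*sin(nadir)
cos(el) = (6784.5470 / 6371.0000) * sin(51.4 deg) = 0.8322496
el = arccos(0.8322496) = 33.6695 deg
(Earth-central angle = 90 - nadir - el = 4.9305 deg)

33.6695 degrees


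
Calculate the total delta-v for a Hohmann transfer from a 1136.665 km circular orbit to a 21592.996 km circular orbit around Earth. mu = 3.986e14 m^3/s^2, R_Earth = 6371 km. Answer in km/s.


r1 = 7507.6650 km = 7.507665e+06 m
r2 = 27963.9960 km = 2.7963996e+07 m
dv1 = sqrt(mu/r1)*(sqrt(2*r2/(r1+r2)) - 1) = 1862.8925 m/s
dv2 = sqrt(mu/r2)*(1 - sqrt(2*r1/(r1+r2))) = 1319.0718 m/s
total dv = |dv1| + |dv2| = 1862.8925 + 1319.0718 = 3181.9643 m/s = 3.1820 km/s

3.1820 km/s


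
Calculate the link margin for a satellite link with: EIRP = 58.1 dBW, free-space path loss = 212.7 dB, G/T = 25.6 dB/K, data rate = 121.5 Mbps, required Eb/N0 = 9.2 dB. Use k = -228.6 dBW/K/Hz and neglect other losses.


C/N0 = EIRP - FSPL + G/T - k = 58.1 - 212.7 + 25.6 - (-228.6)
C/N0 = 99.6000 dB-Hz
R_b = 121.5 Mbps = 1.215e+08 bps -> 10*log10(R_b) = 80.8458 dB-Hz
Eb/N0 = C/N0 - 10*log10(R_b) = 99.6000 - 80.8458 = 18.7542 dB
Margin = Eb/N0 - Eb/N0_req = 18.7542 - 9.2 = 9.5542 dB (link closes)

9.5542 dB


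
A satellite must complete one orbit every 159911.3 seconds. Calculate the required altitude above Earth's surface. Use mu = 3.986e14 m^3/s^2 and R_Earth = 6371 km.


T = 159911.3 s
r = (mu*T^2/(4*pi^2))^(1/3) = (3.986e14 * 159911.3^2 / (4*pi^2))^(1/3)
r = 6.3676418e+07 m = 63676.4175 km
alt = r - R_E = 63676.4175 - 6371 = 57305.4175 km

57305.4175 km


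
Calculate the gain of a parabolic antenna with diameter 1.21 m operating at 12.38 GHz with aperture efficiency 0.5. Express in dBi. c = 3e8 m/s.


lambda = c/f = 3e8 / 1.238e+10 = 0.02423263 m
G = eta*(pi*D/lambda)^2 = 0.5*(pi*1.21/0.02423263)^2
G = 12303.8002 (linear)
G = 10*log10(12303.8002) = 40.9004 dBi

40.9004 dBi


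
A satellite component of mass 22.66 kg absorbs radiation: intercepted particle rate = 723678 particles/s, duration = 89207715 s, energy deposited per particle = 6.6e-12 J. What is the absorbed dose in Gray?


Total energy deposited = rate * time * E_per
  = 723678 * 89207715 * 6.6e-12 = 426.0806 J
Dose = E_total / mass = 426.0806 / 22.66
Dose = 18.8032 Gy

18.8032 Gy


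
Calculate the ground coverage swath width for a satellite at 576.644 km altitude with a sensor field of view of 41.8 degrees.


FOV = 41.8 deg = 0.7295476 rad
swath = 2 * alt * tan(FOV/2) = 2 * 576.644 * tan(0.3647738)
swath = 2 * 576.644 * 0.3818629
swath = 440.3979 km

440.3979 km


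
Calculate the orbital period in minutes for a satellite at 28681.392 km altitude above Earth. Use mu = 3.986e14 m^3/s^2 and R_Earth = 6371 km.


r = 35052.3920 km = 3.5052392e+07 m
T = 2*pi*sqrt(r^3/mu) = 2*pi*sqrt(4.3067829e+22 / 3.986e14)
T = 65311.2072 s = 1088.5201 min

1088.5201 minutes


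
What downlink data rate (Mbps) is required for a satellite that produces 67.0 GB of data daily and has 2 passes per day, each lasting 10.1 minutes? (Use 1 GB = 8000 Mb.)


total contact time = 2 * 10.1 * 60 = 1212.0000 s
data = 67.0 GB = 536000.0000 Mb
rate = 536000.0000 / 1212.0000 = 442.2442 Mbps

442.2442 Mbps


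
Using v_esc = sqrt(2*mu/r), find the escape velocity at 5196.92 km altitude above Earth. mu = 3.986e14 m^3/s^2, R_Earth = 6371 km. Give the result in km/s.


r = 6371.0 + 5196.92 = 11567.9200 km = 1.156792e+07 m
v_esc = sqrt(2*mu/r) = sqrt(2*3.986e14 / 1.156792e+07)
v_esc = 8301.4892 m/s = 8.3015 km/s

8.3015 km/s


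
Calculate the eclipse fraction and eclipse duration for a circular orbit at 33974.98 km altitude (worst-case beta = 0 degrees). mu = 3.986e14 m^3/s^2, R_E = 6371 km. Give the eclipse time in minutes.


r = 40345.9800 km
T = 1344.1891 min
Eclipse fraction = arcsin(R_E/r)/pi = arcsin(6371.0000/40345.9800)/pi
= arcsin(0.1579092)/pi = 0.05047532
Eclipse duration = 0.05047532 * 1344.1891 = 67.8484 min

67.8484 minutes


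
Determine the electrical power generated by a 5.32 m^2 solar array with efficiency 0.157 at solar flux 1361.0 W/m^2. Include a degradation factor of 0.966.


P = area * eta * S * degradation
P = 5.32 * 0.157 * 1361.0 * 0.966
P = 1098.1117 W

1098.1117 W


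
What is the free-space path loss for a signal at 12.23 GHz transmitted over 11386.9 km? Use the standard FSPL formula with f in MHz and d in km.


f = 12.23 GHz = 12230.0000 MHz
d = 11386.9 km
FSPL = 32.44 + 20*log10(12230.0000) + 20*log10(11386.9)
FSPL = 32.44 + 81.7485 + 81.1281
FSPL = 195.3166 dB

195.3166 dB


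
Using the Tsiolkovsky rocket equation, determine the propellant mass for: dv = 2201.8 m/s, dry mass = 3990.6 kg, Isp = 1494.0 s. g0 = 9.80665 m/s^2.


ve = Isp * g0 = 1494.0 * 9.80665 = 14651.135100 m/s
mass ratio = exp(dv/ve) = exp(2201.8/14651.135100) = 1.16216178
m_prop = m_dry * (mr - 1) = 3990.6 * (1.16216178 - 1)
m_prop = 647.1228 kg

647.1228 kg


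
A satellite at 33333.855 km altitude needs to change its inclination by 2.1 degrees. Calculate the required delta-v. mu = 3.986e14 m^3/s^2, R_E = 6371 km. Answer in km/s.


r = 39704.8550 km = 3.9704855e+07 m
V = sqrt(mu/r) = 3168.4499 m/s
di = 2.1 deg = 0.03665191 rad
dV = 2*V*sin(di/2) = 2*3168.4499*sin(0.01832596)
dV = 116.1233 m/s = 0.1161233 km/s

0.1161 km/s


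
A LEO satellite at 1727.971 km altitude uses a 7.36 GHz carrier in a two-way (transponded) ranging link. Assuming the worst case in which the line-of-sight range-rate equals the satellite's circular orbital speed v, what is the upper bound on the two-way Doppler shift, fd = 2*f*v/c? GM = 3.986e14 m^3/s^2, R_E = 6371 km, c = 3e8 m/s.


r = 8.098971e+06 m
v = sqrt(mu/r) = 7015.4208 m/s (worst-case radial velocity)
f = 7.36 GHz = 7.36e+09 Hz
fd = 2*f*v/c = 2*7.36e+09*7015.4208/3.0e+08
fd = 344223.3133 Hz

344223.3133 Hz


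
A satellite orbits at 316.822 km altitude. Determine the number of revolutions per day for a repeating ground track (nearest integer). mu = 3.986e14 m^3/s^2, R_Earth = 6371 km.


r = 6.687822e+06 m
T = 2*pi*sqrt(r^3/mu) = 5442.9993 s = 90.7167 min
revs/day = 1440 / 90.7167 = 15.8736
Rounded: 16 revolutions per day

16 revolutions per day


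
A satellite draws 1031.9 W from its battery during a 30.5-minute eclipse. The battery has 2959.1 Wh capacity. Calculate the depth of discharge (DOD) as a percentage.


E_used = P * t / 60 = 1031.9 * 30.5 / 60 = 524.5492 Wh
DOD = E_used / E_total * 100 = 524.5492 / 2959.1 * 100
DOD = 17.7266 %

17.7266 %


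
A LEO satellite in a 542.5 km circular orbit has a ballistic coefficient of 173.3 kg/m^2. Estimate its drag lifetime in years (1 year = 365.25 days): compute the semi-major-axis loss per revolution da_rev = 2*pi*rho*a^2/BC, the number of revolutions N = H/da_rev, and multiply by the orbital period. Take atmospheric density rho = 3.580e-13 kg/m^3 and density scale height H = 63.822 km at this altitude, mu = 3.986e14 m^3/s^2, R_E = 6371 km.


a = R_E + alt = 6913.5000 km = 6.9135e+06 m
da_rev = 2*pi*rho*a^2/BC = 2*pi*3.580e-13*(6.9135e+06)^2/173.3 = 0.62038354 m per revolution
N = H/da_rev = 63822.0000 m / 0.62038354 m = 102875.0698 revolutions
P = 2*pi*sqrt(a^3/mu) = 5720.8185 s
lifetime = N*P = 102875.0698 * 5720.8185 = 5.8852961e+08 s = 6811.6853 days
years = 6811.6853 / 365.25 = 18.6494 years

18.6494 years


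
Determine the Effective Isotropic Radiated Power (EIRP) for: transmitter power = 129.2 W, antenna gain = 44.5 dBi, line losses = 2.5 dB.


Pt = 129.2 W = 21.1126 dBW
EIRP = Pt_dBW + Gt - losses = 21.1126 + 44.5 - 2.5 = 63.1126 dBW

63.1126 dBW


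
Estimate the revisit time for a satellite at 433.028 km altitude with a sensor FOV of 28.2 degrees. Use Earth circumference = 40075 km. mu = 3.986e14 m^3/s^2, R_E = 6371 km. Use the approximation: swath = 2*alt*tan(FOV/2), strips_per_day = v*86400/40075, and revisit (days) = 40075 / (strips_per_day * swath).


swath = 2*433.028*tan(0.2460914) = 217.5382 km
v = sqrt(mu/r) = 7653.9497 m/s = 7.6539 km/s
strips/day = v*86400/40075 = 7.6539*86400/40075 = 16.5016
coverage/day = strips * swath = 16.5016 * 217.5382 = 3589.7269 km
revisit = 40075 / 3589.7269 = 11.1638 days

11.1638 days


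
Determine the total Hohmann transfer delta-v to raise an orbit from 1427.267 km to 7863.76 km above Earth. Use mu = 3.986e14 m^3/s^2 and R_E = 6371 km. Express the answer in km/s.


r1 = 7798.2670 km = 7.798267e+06 m
r2 = 14234.7600 km = 1.423476e+07 m
dv1 = sqrt(mu/r1)*(sqrt(2*r2/(r1+r2)) - 1) = 977.4564 m/s
dv2 = sqrt(mu/r2)*(1 - sqrt(2*r1/(r1+r2))) = 839.5223 m/s
total dv = |dv1| + |dv2| = 977.4564 + 839.5223 = 1816.9787 m/s = 1.8170 km/s

1.8170 km/s


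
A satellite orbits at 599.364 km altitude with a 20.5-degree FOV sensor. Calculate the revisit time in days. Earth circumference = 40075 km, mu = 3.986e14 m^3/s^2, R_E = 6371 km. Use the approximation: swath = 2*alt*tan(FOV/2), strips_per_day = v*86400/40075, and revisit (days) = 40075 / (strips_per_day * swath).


swath = 2*599.364*tan(0.1788962) = 216.7653 km
v = sqrt(mu/r) = 7562.0739 m/s = 7.5621 km/s
strips/day = v*86400/40075 = 7.5621*86400/40075 = 16.3035
coverage/day = strips * swath = 16.3035 * 216.7653 = 3534.0359 km
revisit = 40075 / 3534.0359 = 11.3397 days

11.3397 days


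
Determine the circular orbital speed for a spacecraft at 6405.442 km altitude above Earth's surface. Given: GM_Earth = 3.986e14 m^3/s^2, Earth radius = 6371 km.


r = R_E + alt = 6371.0 + 6405.442 = 12776.4420 km = 1.2776442e+07 m
v = sqrt(mu/r) = sqrt(3.986e14 / 1.2776442e+07) = 5585.5209 m/s = 5.5855 km/s

5.5855 km/s


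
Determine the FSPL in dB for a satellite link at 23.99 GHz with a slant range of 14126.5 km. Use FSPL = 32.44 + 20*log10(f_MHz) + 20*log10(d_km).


f = 23.99 GHz = 23990.0000 MHz
d = 14126.5 km
FSPL = 32.44 + 20*log10(23990.0000) + 20*log10(14126.5)
FSPL = 32.44 + 87.6006 + 83.0007
FSPL = 203.0413 dB

203.0413 dB


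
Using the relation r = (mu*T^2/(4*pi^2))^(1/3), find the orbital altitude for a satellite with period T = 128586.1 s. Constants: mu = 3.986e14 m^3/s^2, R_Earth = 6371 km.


T = 128586.1 s
r = (mu*T^2/(4*pi^2))^(1/3) = (3.986e14 * 128586.1^2 / (4*pi^2))^(1/3)
r = 5.5062408e+07 m = 55062.4083 km
alt = r - R_E = 55062.4083 - 6371 = 48691.4083 km

48691.4083 km


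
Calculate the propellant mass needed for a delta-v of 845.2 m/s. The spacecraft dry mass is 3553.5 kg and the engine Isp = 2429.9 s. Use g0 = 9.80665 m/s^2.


ve = Isp * g0 = 2429.9 * 9.80665 = 23829.178835 m/s
mass ratio = exp(dv/ve) = exp(845.2/23829.178835) = 1.03610565
m_prop = m_dry * (mr - 1) = 3553.5 * (1.03610565 - 1)
m_prop = 128.3014 kg

128.3014 kg


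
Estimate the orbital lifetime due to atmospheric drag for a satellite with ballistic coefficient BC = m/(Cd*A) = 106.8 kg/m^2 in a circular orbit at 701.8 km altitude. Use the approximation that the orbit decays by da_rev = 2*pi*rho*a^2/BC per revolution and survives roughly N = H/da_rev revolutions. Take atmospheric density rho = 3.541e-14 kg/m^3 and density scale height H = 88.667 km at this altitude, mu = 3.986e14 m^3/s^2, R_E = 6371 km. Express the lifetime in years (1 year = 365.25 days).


a = R_E + alt = 7072.8000 km = 7.0728e+06 m
da_rev = 2*pi*rho*a^2/BC = 2*pi*3.541e-14*(7.0728e+06)^2/106.8 = 0.104211896 m per revolution
N = H/da_rev = 88667.0000 m / 0.104211896 m = 850833.7663 revolutions
P = 2*pi*sqrt(a^3/mu) = 5919.6808 s
lifetime = N*P = 850833.7663 * 5919.6808 = 5.0366643e+09 s = 58294.7256 days
years = 58294.7256 / 365.25 = 159.6023 years

159.6023 years


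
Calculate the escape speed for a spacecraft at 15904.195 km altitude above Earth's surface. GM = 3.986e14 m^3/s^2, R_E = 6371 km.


r = 6371.0 + 15904.195 = 22275.1950 km = 2.2275195e+07 m
v_esc = sqrt(2*mu/r) = sqrt(2*3.986e14 / 2.2275195e+07)
v_esc = 5982.3647 m/s = 5.9824 km/s

5.9824 km/s


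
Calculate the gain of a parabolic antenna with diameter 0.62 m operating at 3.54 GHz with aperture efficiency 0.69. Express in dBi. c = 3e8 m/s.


lambda = c/f = 3e8 / 3.54e+09 = 0.08474576 m
G = eta*(pi*D/lambda)^2 = 0.69*(pi*0.62/0.08474576)^2
G = 364.4989 (linear)
G = 10*log10(364.4989) = 25.6170 dBi

25.6170 dBi


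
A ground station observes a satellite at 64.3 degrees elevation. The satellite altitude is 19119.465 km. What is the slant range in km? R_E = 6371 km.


h = 19119.465 km, el = 64.3 deg
d = -R_E*sin(el) + sqrt((R_E*sin(el))^2 + 2*R_E*h + h^2)
d = -6371.0000*sin(1.1222) + sqrt((6371.0000*0.901077)^2 + 2*6371.0000*19119.465 + 19119.465^2)
d = 19599.5325 km

19599.5325 km


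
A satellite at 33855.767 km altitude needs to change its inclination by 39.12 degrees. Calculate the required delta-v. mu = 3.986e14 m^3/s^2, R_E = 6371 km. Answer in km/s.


r = 40226.7670 km = 4.0226767e+07 m
V = sqrt(mu/r) = 3147.8286 m/s
di = 39.12 deg = 0.6827728 rad
dV = 2*V*sin(di/2) = 2*3147.8286*sin(0.3413864)
dV = 2107.7471 m/s = 2.1077 km/s

2.1077 km/s


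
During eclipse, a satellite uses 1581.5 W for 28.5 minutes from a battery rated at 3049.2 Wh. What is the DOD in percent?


E_used = P * t / 60 = 1581.5 * 28.5 / 60 = 751.2125 Wh
DOD = E_used / E_total * 100 = 751.2125 / 3049.2 * 100
DOD = 24.6364 %

24.6364 %


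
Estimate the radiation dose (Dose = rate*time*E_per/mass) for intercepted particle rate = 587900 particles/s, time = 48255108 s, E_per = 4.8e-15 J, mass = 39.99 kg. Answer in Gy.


Total energy deposited = rate * time * E_per
  = 587900 * 48255108 * 4.8e-15 = 0.1361721 J
Dose = E_total / mass = 0.1361721 / 39.99
Dose = 0.003405153 Gy

0.0034 Gy


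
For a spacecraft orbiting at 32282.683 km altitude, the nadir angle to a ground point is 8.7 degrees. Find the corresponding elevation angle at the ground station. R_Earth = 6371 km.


r = R_E + alt = 38653.6830 km
Law of sines in the satellite / Earth-center / ground-point triangle:
  sin(nadir)/R_E = sin(90 + el)/r  =>  cos(el) = (r/R_E)*sin(nadir)
cos(el) = (38653.6830 / 6371.0000) * sin(8.7 deg) = 0.917719
el = arccos(0.917719) = 23.4051 deg
(Earth-central angle = 90 - nadir - el = 57.8949 deg)

23.4051 degrees


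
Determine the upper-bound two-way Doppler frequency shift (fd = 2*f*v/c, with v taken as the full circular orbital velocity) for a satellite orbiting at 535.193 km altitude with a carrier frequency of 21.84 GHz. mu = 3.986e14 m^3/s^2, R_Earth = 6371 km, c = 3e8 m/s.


r = 6.906193e+06 m
v = sqrt(mu/r) = 7597.1253 m/s (worst-case radial velocity)
f = 21.84 GHz = 2.184e+10 Hz
fd = 2*f*v/c = 2*2.184e+10*7597.1253/3.0e+08
fd = 1.1061414e+06 Hz

1.1061e+06 Hz


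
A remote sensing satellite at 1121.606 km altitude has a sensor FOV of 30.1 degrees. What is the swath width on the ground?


FOV = 30.1 deg = 0.5253441 rad
swath = 2 * alt * tan(FOV/2) = 2 * 1121.606 * tan(0.2626721)
swath = 2 * 1121.606 * 0.2688847
swath = 603.1655 km

603.1655 km


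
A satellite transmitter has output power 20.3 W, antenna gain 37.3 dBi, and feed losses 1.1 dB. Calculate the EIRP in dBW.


Pt = 20.3 W = 13.0750 dBW
EIRP = Pt_dBW + Gt - losses = 13.0750 + 37.3 - 1.1 = 49.2750 dBW

49.2750 dBW


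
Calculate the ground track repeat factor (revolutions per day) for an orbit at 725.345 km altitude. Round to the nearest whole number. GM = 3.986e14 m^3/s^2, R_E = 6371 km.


r = 7.096345e+06 m
T = 2*pi*sqrt(r^3/mu) = 5949.2648 s = 99.1544 min
revs/day = 1440 / 99.1544 = 14.5228
Rounded: 15 revolutions per day

15 revolutions per day


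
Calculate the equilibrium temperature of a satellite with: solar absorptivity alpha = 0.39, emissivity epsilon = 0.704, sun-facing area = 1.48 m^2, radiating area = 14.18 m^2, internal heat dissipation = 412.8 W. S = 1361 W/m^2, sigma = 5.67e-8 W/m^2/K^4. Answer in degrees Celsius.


Numerator = alpha*S*A_sun + Q_int = 0.39*1361*1.48 + 412.8 = 1198.3692 W
Denominator = eps*sigma*A_rad = 0.704*5.67e-8*14.18 = 5.6602022e-07 W/K^4
T^4 = 2.1171844e+09 K^4
T = 214.5061 K = -58.6439 C

-58.6439 degrees Celsius


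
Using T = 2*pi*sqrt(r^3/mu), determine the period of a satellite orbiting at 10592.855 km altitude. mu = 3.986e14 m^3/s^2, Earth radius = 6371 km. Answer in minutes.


r = 16963.8550 km = 1.6963855e+07 m
T = 2*pi*sqrt(r^3/mu) = 2*pi*sqrt(4.8817289e+21 / 3.986e14)
T = 21988.6238 s = 366.4771 min

366.4771 minutes


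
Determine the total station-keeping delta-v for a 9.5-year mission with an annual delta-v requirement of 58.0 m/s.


dV = rate * years = 58.0 * 9.5
dV = 551.0000 m/s

551.0000 m/s


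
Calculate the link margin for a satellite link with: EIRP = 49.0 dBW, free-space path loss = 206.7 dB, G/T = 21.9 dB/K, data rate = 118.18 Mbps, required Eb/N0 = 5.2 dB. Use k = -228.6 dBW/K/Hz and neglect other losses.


C/N0 = EIRP - FSPL + G/T - k = 49.0 - 206.7 + 21.9 - (-228.6)
C/N0 = 92.8000 dB-Hz
R_b = 118.18 Mbps = 1.1818e+08 bps -> 10*log10(R_b) = 80.7254 dB-Hz
Eb/N0 = C/N0 - 10*log10(R_b) = 92.8000 - 80.7254 = 12.0746 dB
Margin = Eb/N0 - Eb/N0_req = 12.0746 - 5.2 = 6.8746 dB (link closes)

6.8746 dB


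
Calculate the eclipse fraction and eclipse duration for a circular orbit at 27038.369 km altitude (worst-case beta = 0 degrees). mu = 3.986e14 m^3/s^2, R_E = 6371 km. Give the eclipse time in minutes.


r = 33409.3690 km
T = 1012.8902 min
Eclipse fraction = arcsin(R_E/r)/pi = arcsin(6371.0000/33409.3690)/pi
= arcsin(0.190695)/pi = 0.06107415
Eclipse duration = 0.06107415 * 1012.8902 = 61.8614 min

61.8614 minutes


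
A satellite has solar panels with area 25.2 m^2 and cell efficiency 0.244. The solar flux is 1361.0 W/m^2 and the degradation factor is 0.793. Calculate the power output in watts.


P = area * eta * S * degradation
P = 25.2 * 0.244 * 1361.0 * 0.793
P = 6636.2338 W

6636.2338 W


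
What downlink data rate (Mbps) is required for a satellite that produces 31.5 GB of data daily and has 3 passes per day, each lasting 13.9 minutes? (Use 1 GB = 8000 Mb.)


total contact time = 3 * 13.9 * 60 = 2502.0000 s
data = 31.5 GB = 252000.0000 Mb
rate = 252000.0000 / 2502.0000 = 100.7194 Mbps

100.7194 Mbps


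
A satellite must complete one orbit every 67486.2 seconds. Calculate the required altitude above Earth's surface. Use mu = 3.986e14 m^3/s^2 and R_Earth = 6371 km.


T = 67486.2 s
r = (mu*T^2/(4*pi^2))^(1/3) = (3.986e14 * 67486.2^2 / (4*pi^2))^(1/3)
r = 3.5826345e+07 m = 35826.3449 km
alt = r - R_E = 35826.3449 - 6371 = 29455.3449 km

29455.3449 km


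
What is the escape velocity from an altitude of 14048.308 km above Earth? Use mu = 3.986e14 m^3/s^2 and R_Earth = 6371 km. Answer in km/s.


r = 6371.0 + 14048.308 = 20419.3080 km = 2.0419308e+07 m
v_esc = sqrt(2*mu/r) = sqrt(2*3.986e14 / 2.0419308e+07)
v_esc = 6248.3182 m/s = 6.2483 km/s

6.2483 km/s


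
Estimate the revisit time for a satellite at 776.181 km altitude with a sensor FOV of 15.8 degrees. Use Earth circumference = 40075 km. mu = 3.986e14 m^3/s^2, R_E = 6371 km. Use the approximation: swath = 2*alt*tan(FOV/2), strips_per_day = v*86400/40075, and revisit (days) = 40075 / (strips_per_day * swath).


swath = 2*776.181*tan(0.137881) = 215.4080 km
v = sqrt(mu/r) = 7467.9475 m/s = 7.4679 km/s
strips/day = v*86400/40075 = 7.4679*86400/40075 = 16.1006
coverage/day = strips * swath = 16.1006 * 215.4080 = 3468.1938 km
revisit = 40075 / 3468.1938 = 11.5550 days

11.5550 days


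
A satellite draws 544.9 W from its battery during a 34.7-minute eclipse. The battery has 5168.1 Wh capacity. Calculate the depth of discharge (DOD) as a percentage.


E_used = P * t / 60 = 544.9 * 34.7 / 60 = 315.1338 Wh
DOD = E_used / E_total * 100 = 315.1338 / 5168.1 * 100
DOD = 6.0977 %

6.0977 %


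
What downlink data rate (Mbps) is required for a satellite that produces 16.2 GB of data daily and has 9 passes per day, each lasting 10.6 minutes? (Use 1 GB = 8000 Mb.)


total contact time = 9 * 10.6 * 60 = 5724.0000 s
data = 16.2 GB = 129600.0000 Mb
rate = 129600.0000 / 5724.0000 = 22.6415 Mbps

22.6415 Mbps


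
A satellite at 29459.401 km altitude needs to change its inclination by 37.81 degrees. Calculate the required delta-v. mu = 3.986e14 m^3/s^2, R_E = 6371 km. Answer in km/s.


r = 35830.4010 km = 3.5830401e+07 m
V = sqrt(mu/r) = 3335.3607 m/s
di = 37.81 deg = 0.659909 rad
dV = 2*V*sin(di/2) = 2*3335.3607*sin(0.3299545)
dV = 2161.3136 m/s = 2.1613 km/s

2.1613 km/s


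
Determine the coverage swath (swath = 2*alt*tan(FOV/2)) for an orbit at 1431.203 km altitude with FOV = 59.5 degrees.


FOV = 59.5 deg = 1.0385 rad
swath = 2 * alt * tan(FOV/2) = 2 * 1431.203 * tan(0.5192355)
swath = 2 * 1431.203 * 0.5715471
swath = 1635.9998 km

1635.9998 km


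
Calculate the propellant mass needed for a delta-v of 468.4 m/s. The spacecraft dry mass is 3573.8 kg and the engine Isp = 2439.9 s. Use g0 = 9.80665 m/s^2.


ve = Isp * g0 = 2439.9 * 9.80665 = 23927.245335 m/s
mass ratio = exp(dv/ve) = exp(468.4/23927.245335) = 1.01976888
m_prop = m_dry * (mr - 1) = 3573.8 * (1.01976888 - 1)
m_prop = 70.6500 kg

70.6500 kg


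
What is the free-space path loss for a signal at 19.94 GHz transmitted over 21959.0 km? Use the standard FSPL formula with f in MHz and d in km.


f = 19.94 GHz = 19940.0000 MHz
d = 21959.0 km
FSPL = 32.44 + 20*log10(19940.0000) + 20*log10(21959.0)
FSPL = 32.44 + 85.9945 + 86.8323
FSPL = 205.2668 dB

205.2668 dB


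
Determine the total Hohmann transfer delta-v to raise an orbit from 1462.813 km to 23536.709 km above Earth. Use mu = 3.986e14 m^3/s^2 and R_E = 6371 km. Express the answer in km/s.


r1 = 7833.8130 km = 7.833813e+06 m
r2 = 29907.7090 km = 2.9907709e+07 m
dv1 = sqrt(mu/r1)*(sqrt(2*r2/(r1+r2)) - 1) = 1846.8919 m/s
dv2 = sqrt(mu/r2)*(1 - sqrt(2*r1/(r1+r2))) = 1298.5364 m/s
total dv = |dv1| + |dv2| = 1846.8919 + 1298.5364 = 3145.4283 m/s = 3.1454 km/s

3.1454 km/s


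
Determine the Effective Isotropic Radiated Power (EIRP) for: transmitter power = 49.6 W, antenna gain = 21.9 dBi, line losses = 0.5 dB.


Pt = 49.6 W = 16.9548 dBW
EIRP = Pt_dBW + Gt - losses = 16.9548 + 21.9 - 0.5 = 38.3548 dBW

38.3548 dBW


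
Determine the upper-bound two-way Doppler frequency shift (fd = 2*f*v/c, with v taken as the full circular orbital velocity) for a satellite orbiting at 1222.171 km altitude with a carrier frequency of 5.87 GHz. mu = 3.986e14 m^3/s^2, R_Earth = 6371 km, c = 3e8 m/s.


r = 7.593171e+06 m
v = sqrt(mu/r) = 7245.3114 m/s (worst-case radial velocity)
f = 5.87 GHz = 5.87e+09 Hz
fd = 2*f*v/c = 2*5.87e+09*7245.3114/3.0e+08
fd = 283533.1868 Hz

283533.1868 Hz


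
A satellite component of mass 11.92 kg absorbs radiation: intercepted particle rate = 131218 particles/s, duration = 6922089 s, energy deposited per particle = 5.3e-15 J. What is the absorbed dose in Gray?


Total energy deposited = rate * time * E_per
  = 131218 * 6922089 * 5.3e-15 = 0.004814004 J
Dose = E_total / mass = 0.004814004 / 11.92
Dose = 4.0385941e-04 Gy

4.0386e-04 Gy


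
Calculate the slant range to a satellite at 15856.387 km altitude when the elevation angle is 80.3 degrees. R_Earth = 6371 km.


h = 15856.387 km, el = 80.3 deg
d = -R_E*sin(el) + sqrt((R_E*sin(el))^2 + 2*R_E*h + h^2)
d = -6371.0000*sin(1.4015) + sqrt((6371.0000*0.9857035)^2 + 2*6371.0000*15856.387 + 15856.387^2)
d = 15921.5347 km

15921.5347 km


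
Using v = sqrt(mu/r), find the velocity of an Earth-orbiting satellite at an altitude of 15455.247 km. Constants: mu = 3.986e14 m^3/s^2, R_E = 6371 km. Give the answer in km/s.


r = R_E + alt = 6371.0 + 15455.247 = 21826.2470 km = 2.1826247e+07 m
v = sqrt(mu/r) = sqrt(3.986e14 / 2.1826247e+07) = 4273.4548 m/s = 4.2735 km/s

4.2735 km/s


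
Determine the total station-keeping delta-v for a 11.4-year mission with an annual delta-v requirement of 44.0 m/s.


dV = rate * years = 44.0 * 11.4
dV = 501.6000 m/s

501.6000 m/s


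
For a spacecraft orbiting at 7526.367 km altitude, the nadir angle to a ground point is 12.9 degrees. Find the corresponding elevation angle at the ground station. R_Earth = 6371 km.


r = R_E + alt = 13897.3670 km
Law of sines in the satellite / Earth-center / ground-point triangle:
  sin(nadir)/R_E = sin(90 + el)/r  =>  cos(el) = (r/R_E)*sin(nadir)
cos(el) = (13897.3670 / 6371.0000) * sin(12.9 deg) = 0.4869862
el = arccos(0.4869862) = 60.8573 deg
(Earth-central angle = 90 - nadir - el = 16.2427 deg)

60.8573 degrees


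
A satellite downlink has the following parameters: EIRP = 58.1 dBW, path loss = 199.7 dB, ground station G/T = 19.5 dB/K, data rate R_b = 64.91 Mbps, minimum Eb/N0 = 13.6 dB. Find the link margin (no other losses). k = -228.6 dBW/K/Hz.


C/N0 = EIRP - FSPL + G/T - k = 58.1 - 199.7 + 19.5 - (-228.6)
C/N0 = 106.5000 dB-Hz
R_b = 64.91 Mbps = 6.491e+07 bps -> 10*log10(R_b) = 78.1231 dB-Hz
Eb/N0 = C/N0 - 10*log10(R_b) = 106.5000 - 78.1231 = 28.3769 dB
Margin = Eb/N0 - Eb/N0_req = 28.3769 - 13.6 = 14.7769 dB (link closes)

14.7769 dB


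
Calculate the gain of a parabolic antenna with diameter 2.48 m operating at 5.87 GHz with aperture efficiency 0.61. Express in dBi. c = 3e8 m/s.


lambda = c/f = 3e8 / 5.87e+09 = 0.05110733 m
G = eta*(pi*D/lambda)^2 = 0.61*(pi*2.48/0.05110733)^2
G = 14176.4221 (linear)
G = 10*log10(14176.4221) = 41.5157 dBi

41.5157 dBi


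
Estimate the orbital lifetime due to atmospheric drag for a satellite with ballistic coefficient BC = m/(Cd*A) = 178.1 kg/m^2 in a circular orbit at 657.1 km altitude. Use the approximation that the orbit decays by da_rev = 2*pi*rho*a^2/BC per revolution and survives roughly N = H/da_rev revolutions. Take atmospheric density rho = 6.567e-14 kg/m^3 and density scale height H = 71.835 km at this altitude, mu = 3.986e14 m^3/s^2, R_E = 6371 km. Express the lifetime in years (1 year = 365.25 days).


a = R_E + alt = 7028.1000 km = 7.0281e+06 m
da_rev = 2*pi*rho*a^2/BC = 2*pi*6.567e-14*(7.0281e+06)^2/178.1 = 0.114434988 m per revolution
N = H/da_rev = 71835.0000 m / 0.114434988 m = 627736.3334 revolutions
P = 2*pi*sqrt(a^3/mu) = 5863.6511 s
lifetime = N*P = 627736.3334 * 5863.6511 = 3.6808268e+09 s = 42602.1624 days
years = 42602.1624 / 365.25 = 116.6384 years

116.6384 years


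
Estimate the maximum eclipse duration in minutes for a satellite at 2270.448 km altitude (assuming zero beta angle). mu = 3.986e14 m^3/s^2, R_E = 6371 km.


r = 8641.4480 km
T = 133.2416 min
Eclipse fraction = arcsin(R_E/r)/pi = arcsin(6371.0000/8641.4480)/pi
= arcsin(0.7372607)/pi = 0.2638811
Eclipse duration = 0.2638811 * 133.2416 = 35.1599 min

35.1599 minutes


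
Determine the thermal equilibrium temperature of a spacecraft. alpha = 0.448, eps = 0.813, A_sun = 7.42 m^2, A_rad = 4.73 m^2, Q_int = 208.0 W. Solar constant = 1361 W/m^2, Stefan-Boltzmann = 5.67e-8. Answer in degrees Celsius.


Numerator = alpha*S*A_sun + Q_int = 0.448*1361*7.42 + 208.0 = 4732.1818 W
Denominator = eps*sigma*A_rad = 0.813*5.67e-8*4.73 = 2.1803928e-07 W/K^4
T^4 = 2.1703345e+10 K^4
T = 383.8236 K = 110.6736 C

110.6736 degrees Celsius


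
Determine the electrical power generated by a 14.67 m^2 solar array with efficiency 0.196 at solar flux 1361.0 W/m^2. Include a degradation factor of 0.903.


P = area * eta * S * degradation
P = 14.67 * 0.196 * 1361.0 * 0.903
P = 3533.7194 W

3533.7194 W


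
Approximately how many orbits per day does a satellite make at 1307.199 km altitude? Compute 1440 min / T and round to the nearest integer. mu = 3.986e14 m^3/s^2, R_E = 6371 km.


r = 7.678199e+06 m
T = 2*pi*sqrt(r^3/mu) = 6695.7660 s = 111.5961 min
revs/day = 1440 / 111.5961 = 12.9037
Rounded: 13 revolutions per day

13 revolutions per day


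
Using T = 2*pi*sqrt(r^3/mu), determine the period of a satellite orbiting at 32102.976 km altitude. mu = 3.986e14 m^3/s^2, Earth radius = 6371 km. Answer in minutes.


r = 38473.9760 km = 3.8473976e+07 m
T = 2*pi*sqrt(r^3/mu) = 2*pi*sqrt(5.6950981e+22 / 3.986e14)
T = 75103.7852 s = 1251.7298 min

1251.7298 minutes


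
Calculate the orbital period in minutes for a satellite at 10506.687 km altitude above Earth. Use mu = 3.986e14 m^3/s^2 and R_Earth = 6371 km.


r = 16877.6870 km = 1.6877687e+07 m
T = 2*pi*sqrt(r^3/mu) = 2*pi*sqrt(4.8077158e+21 / 3.986e14)
T = 21821.2997 s = 363.6883 min

363.6883 minutes


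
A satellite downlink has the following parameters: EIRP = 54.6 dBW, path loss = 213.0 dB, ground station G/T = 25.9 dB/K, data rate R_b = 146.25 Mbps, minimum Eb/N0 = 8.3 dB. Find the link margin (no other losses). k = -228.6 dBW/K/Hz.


C/N0 = EIRP - FSPL + G/T - k = 54.6 - 213.0 + 25.9 - (-228.6)
C/N0 = 96.1000 dB-Hz
R_b = 146.25 Mbps = 1.4625e+08 bps -> 10*log10(R_b) = 81.6510 dB-Hz
Eb/N0 = C/N0 - 10*log10(R_b) = 96.1000 - 81.6510 = 14.4490 dB
Margin = Eb/N0 - Eb/N0_req = 14.4490 - 8.3 = 6.1490 dB (link closes)

6.1490 dB


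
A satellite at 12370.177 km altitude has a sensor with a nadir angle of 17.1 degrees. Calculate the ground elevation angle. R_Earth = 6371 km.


r = R_E + alt = 18741.1770 km
Law of sines in the satellite / Earth-center / ground-point triangle:
  sin(nadir)/R_E = sin(90 + el)/r  =>  cos(el) = (r/R_E)*sin(nadir)
cos(el) = (18741.1770 / 6371.0000) * sin(17.1 deg) = 0.8649603
el = arccos(0.8649603) = 30.1218 deg
(Earth-central angle = 90 - nadir - el = 42.7782 deg)

30.1218 degrees


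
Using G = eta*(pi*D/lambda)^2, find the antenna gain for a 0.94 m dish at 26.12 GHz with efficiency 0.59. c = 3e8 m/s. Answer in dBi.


lambda = c/f = 3e8 / 2.612e+10 = 0.01148545 m
G = eta*(pi*D/lambda)^2 = 0.59*(pi*0.94/0.01148545)^2
G = 39004.1933 (linear)
G = 10*log10(39004.1933) = 45.9111 dBi

45.9111 dBi


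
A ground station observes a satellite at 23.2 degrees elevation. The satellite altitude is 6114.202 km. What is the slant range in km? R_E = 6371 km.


h = 6114.202 km, el = 23.2 deg
d = -R_E*sin(el) + sqrt((R_E*sin(el))^2 + 2*R_E*h + h^2)
d = -6371.0000*sin(0.4049164) + sqrt((6371.0000*0.3939419)^2 + 2*6371.0000*6114.202 + 6114.202^2)
d = 8516.9700 km

8516.9700 km


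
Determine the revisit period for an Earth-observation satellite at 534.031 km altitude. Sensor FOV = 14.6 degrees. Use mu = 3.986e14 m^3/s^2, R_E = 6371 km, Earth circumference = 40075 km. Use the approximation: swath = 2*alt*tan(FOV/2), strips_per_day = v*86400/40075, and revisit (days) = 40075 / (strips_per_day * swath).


swath = 2*534.031*tan(0.127409) = 136.8219 km
v = sqrt(mu/r) = 7597.7645 m/s = 7.5978 km/s
strips/day = v*86400/40075 = 7.5978*86400/40075 = 16.3805
coverage/day = strips * swath = 16.3805 * 136.8219 = 2241.2054 km
revisit = 40075 / 2241.2054 = 17.8810 days

17.8810 days


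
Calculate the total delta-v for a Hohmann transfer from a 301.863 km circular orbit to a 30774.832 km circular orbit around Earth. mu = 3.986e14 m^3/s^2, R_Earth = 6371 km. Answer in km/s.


r1 = 6672.8630 km = 6.672863e+06 m
r2 = 37145.8320 km = 3.7145832e+07 m
dv1 = sqrt(mu/r1)*(sqrt(2*r2/(r1+r2)) - 1) = 2334.7800 m/s
dv2 = sqrt(mu/r2)*(1 - sqrt(2*r1/(r1+r2))) = 1467.9524 m/s
total dv = |dv1| + |dv2| = 2334.7800 + 1467.9524 = 3802.7323 m/s = 3.8027 km/s

3.8027 km/s


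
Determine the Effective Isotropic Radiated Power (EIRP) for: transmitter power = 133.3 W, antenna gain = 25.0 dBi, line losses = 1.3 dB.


Pt = 133.3 W = 21.2483 dBW
EIRP = Pt_dBW + Gt - losses = 21.2483 + 25.0 - 1.3 = 44.9483 dBW

44.9483 dBW


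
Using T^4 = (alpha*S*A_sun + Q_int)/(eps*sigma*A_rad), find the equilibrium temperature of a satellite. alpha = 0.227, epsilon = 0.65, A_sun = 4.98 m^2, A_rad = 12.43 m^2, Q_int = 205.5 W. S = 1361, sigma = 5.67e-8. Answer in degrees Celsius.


Numerator = alpha*S*A_sun + Q_int = 0.227*1361*4.98 + 205.5 = 1744.0561 W
Denominator = eps*sigma*A_rad = 0.65*5.67e-8*12.43 = 4.5810765e-07 W/K^4
T^4 = 3.8070878e+09 K^4
T = 248.3981 K = -24.7519 C

-24.7519 degrees Celsius


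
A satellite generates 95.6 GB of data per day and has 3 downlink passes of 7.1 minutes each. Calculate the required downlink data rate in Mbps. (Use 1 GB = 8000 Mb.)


total contact time = 3 * 7.1 * 60 = 1278.0000 s
data = 95.6 GB = 764800.0000 Mb
rate = 764800.0000 / 1278.0000 = 598.4351 Mbps

598.4351 Mbps


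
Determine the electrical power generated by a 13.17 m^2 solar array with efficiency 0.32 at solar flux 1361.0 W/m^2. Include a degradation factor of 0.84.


P = area * eta * S * degradation
P = 13.17 * 0.32 * 1361.0 * 0.84
P = 4818.0707 W

4818.0707 W


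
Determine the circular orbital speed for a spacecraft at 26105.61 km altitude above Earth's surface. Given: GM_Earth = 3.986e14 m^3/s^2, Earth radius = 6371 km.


r = R_E + alt = 6371.0 + 26105.61 = 32476.6100 km = 3.247661e+07 m
v = sqrt(mu/r) = sqrt(3.986e14 / 3.247661e+07) = 3503.3482 m/s = 3.5033 km/s

3.5033 km/s


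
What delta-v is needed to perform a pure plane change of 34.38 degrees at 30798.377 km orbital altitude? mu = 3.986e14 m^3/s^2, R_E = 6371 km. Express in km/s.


r = 37169.3770 km = 3.7169377e+07 m
V = sqrt(mu/r) = 3274.7338 m/s
di = 34.38 deg = 0.6000442 rad
dV = 2*V*sin(di/2) = 2*3274.7338*sin(0.3000221)
dV = 1935.6383 m/s = 1.9356 km/s

1.9356 km/s


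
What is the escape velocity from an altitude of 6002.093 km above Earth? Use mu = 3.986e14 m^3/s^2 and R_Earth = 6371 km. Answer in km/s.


r = 6371.0 + 6002.093 = 12373.0930 km = 1.2373093e+07 m
v_esc = sqrt(2*mu/r) = sqrt(2*3.986e14 / 1.2373093e+07)
v_esc = 8026.8382 m/s = 8.0268 km/s

8.0268 km/s


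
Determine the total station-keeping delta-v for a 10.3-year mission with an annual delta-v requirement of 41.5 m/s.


dV = rate * years = 41.5 * 10.3
dV = 427.4500 m/s

427.4500 m/s


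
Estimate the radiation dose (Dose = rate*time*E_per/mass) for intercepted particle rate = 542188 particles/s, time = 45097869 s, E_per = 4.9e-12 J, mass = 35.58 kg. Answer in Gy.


Total energy deposited = rate * time * E_per
  = 542188 * 45097869 * 4.9e-12 = 119.8125 J
Dose = E_total / mass = 119.8125 / 35.58
Dose = 3.3674 Gy

3.3674 Gy


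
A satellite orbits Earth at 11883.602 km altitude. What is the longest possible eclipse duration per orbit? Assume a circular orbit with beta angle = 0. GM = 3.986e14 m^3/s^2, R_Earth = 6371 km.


r = 18254.6020 km
T = 409.0897 min
Eclipse fraction = arcsin(R_E/r)/pi = arcsin(6371.0000/18254.6020)/pi
= arcsin(0.3490079)/pi = 0.1134814
Eclipse duration = 0.1134814 * 409.0897 = 46.4241 min

46.4241 minutes


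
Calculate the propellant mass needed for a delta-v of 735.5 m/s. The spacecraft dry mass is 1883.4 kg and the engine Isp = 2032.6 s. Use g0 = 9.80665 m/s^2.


ve = Isp * g0 = 2032.6 * 9.80665 = 19932.996790 m/s
mass ratio = exp(dv/ve) = exp(735.5/19932.996790) = 1.03758782
m_prop = m_dry * (mr - 1) = 1883.4 * (1.03758782 - 1)
m_prop = 70.7929 kg

70.7929 kg


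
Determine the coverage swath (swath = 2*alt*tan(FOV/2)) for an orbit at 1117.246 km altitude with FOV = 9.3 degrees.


FOV = 9.3 deg = 0.1623156 rad
swath = 2 * alt * tan(FOV/2) = 2 * 1117.246 * tan(0.08115781)
swath = 2 * 1117.246 * 0.08133647
swath = 181.7457 km

181.7457 km


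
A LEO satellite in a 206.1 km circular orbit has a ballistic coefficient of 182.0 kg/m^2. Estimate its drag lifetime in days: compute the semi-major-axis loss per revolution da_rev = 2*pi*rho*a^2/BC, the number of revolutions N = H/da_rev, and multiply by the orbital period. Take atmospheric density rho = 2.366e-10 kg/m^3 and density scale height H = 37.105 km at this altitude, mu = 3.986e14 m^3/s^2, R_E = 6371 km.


a = R_E + alt = 6577.1000 km = 6.5771e+06 m
da_rev = 2*pi*rho*a^2/BC = 2*pi*2.366e-10*(6.5771e+06)^2/182.0 = 353.339435 m per revolution
N = H/da_rev = 37105.0000 m / 353.339435 m = 105.0123 revolutions
P = 2*pi*sqrt(a^3/mu) = 5308.3908 s
lifetime = N*P = 105.0123 * 5308.3908 = 557446.5268 s = 6.4519 days

6.4519 days


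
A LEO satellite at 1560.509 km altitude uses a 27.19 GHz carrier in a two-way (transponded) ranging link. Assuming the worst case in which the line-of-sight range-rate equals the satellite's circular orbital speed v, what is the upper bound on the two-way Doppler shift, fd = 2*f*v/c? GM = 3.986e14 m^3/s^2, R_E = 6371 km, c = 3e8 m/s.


r = 7.931509e+06 m
v = sqrt(mu/r) = 7089.0940 m/s (worst-case radial velocity)
f = 27.19 GHz = 2.719e+10 Hz
fd = 2*f*v/c = 2*2.719e+10*7089.0940/3.0e+08
fd = 1.2850164e+06 Hz

1.2850e+06 Hz


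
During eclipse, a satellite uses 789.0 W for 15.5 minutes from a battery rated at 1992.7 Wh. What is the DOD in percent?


E_used = P * t / 60 = 789.0 * 15.5 / 60 = 203.8250 Wh
DOD = E_used / E_total * 100 = 203.8250 / 1992.7 * 100
DOD = 10.2286 %

10.2286 %


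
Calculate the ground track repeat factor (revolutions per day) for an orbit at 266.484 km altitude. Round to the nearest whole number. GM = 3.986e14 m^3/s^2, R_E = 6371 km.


r = 6.637484e+06 m
T = 2*pi*sqrt(r^3/mu) = 5381.6624 s = 89.6944 min
revs/day = 1440 / 89.6944 = 16.0545
Rounded: 16 revolutions per day

16 revolutions per day


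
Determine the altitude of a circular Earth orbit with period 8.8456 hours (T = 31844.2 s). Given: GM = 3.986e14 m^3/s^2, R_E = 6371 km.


T = 31844.2 s
r = (mu*T^2/(4*pi^2))^(1/3) = (3.986e14 * 31844.2^2 / (4*pi^2))^(1/3)
r = 2.1714312e+07 m = 21714.3124 km
alt = r - R_E = 21714.3124 - 6371 = 15343.3124 km

15343.3124 km


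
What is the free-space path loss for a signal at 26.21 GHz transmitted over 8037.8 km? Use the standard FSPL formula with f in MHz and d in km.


f = 26.21 GHz = 26210.0000 MHz
d = 8037.8 km
FSPL = 32.44 + 20*log10(26210.0000) + 20*log10(8037.8)
FSPL = 32.44 + 88.3693 + 78.1027
FSPL = 198.9121 dB

198.9121 dB


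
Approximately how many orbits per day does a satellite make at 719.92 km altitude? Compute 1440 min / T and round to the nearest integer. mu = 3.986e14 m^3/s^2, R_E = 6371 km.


r = 7.09092e+06 m
T = 2*pi*sqrt(r^3/mu) = 5942.4440 s = 99.0407 min
revs/day = 1440 / 99.0407 = 14.5395
Rounded: 15 revolutions per day

15 revolutions per day


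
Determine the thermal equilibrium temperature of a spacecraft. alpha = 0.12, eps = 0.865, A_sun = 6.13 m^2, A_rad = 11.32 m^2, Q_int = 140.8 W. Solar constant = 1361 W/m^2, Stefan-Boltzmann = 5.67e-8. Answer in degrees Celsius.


Numerator = alpha*S*A_sun + Q_int = 0.12*1361*6.13 + 140.8 = 1141.9516 W
Denominator = eps*sigma*A_rad = 0.865*5.67e-8*11.32 = 5.5519506e-07 W/K^4
T^4 = 2.0568476e+09 K^4
T = 212.9612 K = -60.1888 C

-60.1888 degrees Celsius


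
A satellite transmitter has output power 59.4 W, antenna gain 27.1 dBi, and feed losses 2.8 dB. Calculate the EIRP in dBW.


Pt = 59.4 W = 17.7379 dBW
EIRP = Pt_dBW + Gt - losses = 17.7379 + 27.1 - 2.8 = 42.0379 dBW

42.0379 dBW


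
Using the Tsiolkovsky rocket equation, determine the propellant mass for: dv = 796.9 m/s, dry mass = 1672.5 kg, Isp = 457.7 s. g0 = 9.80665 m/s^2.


ve = Isp * g0 = 457.7 * 9.80665 = 4488.503705 m/s
mass ratio = exp(dv/ve) = exp(796.9/4488.503705) = 1.19427877
m_prop = m_dry * (mr - 1) = 1672.5 * (1.19427877 - 1)
m_prop = 324.9312 kg

324.9312 kg


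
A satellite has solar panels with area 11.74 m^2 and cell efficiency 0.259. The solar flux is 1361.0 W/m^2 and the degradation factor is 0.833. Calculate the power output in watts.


P = area * eta * S * degradation
P = 11.74 * 0.259 * 1361.0 * 0.833
P = 3447.2358 W

3447.2358 W


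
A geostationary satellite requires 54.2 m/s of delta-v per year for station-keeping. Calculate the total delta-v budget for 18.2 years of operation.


dV = rate * years = 54.2 * 18.2
dV = 986.4400 m/s

986.4400 m/s


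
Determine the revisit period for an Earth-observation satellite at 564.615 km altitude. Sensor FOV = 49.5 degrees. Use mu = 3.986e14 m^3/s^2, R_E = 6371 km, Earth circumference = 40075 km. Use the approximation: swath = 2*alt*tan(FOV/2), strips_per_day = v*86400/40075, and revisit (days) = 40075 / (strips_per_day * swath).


swath = 2*564.615*tan(0.431969) = 520.5822 km
v = sqrt(mu/r) = 7580.9941 m/s = 7.5810 km/s
strips/day = v*86400/40075 = 7.5810*86400/40075 = 16.3443
coverage/day = strips * swath = 16.3443 * 520.5822 = 8508.5519 km
revisit = 40075 / 8508.5519 = 4.7100 days

4.7100 days
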